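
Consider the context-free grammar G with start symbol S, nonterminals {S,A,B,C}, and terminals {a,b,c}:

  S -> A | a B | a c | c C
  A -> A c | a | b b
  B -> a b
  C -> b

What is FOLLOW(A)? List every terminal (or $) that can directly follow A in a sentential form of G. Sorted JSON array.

FIRST iteration:
pass 1:
  A via A→a: +{a}
  A via A→b b: +{b}
  B via B→a b: +{a}
  C via C→b: +{b}
  S via S→A: +{a,b}
  S via S→c C: +{c}
  S: {a,b,c}  A: {a,b}  B: {a}  C: {b}
pass 2: (no change)
  S: {a,b,c}  A: {a,b}  B: {a}  C: {b}

FOLLOW iteration:
initialize: $ ∈ FOLLOW(S)
iter 1:
  A→A c: FOLLOW(A) ⊇ FIRST(c) = {c}; new: +{c}
  S→A: FOLLOW(A) ⊇ FOLLOW(S) ⊇ {$}; new: +{$}
  S→a B: FOLLOW(B) ⊇ FOLLOW(S) ⊇ {$}; new: +{$}
  S→c C: FOLLOW(C) ⊇ FOLLOW(S) ⊇ {$}; new: +{$}
  FOLLOW(S)={$}  FOLLOW(A)={$,c}  FOLLOW(B)={$}  FOLLOW(C)={$}
iter 2: done
  FOLLOW(S)={$}  FOLLOW(A)={$,c}  FOLLOW(B)={$}  FOLLOW(C)={$}

FOLLOW(A) = ["$", "c"]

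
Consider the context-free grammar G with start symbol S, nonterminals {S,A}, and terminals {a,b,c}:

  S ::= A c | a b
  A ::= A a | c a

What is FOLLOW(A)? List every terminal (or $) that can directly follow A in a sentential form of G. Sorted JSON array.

FIRST sets, iterate to fixpoint:
[1]
  A via A→c a: +{c}
  S via S→A c: +{c}
  S via S→a b: +{a}
  FIRST[S]={a,c}  FIRST[A]={c}
[2] (stable)
  FIRST[S]={a,c}  FIRST[A]={c}

FOLLOW sets:
seed FOLLOW(S) with $
iter 1:
  A→A a: FOLLOW(A) ⊇ FIRST(a) = {a}; new: +{a}
  S→A c: FOLLOW(A) ⊇ FIRST(c) = {c}; new: +{c}
  FOLLOW(S)={$}  FOLLOW(A)={a,c}
iter 2: (no change)
  FOLLOW(S)={$}  FOLLOW(A)={a,c}

FOLLOW(A) = ["a", "c"]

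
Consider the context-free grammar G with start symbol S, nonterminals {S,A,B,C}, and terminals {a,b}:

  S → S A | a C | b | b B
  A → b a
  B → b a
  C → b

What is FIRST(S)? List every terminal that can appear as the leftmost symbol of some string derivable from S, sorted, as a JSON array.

Compute FIRST by fixpoint:
pass 1:
  A via A→b a: +{b}
  B via B→b a: +{b}
  C via C→b: +{b}
  S via S→a C: +{a}
  S via S→b: +{b}
  FIRST[S]={a,b}  FIRST[A]={b}  FIRST[B]={b}  FIRST[C]={b}
pass 2: (no change)
  FIRST[S]={a,b}  FIRST[A]={b}  FIRST[B]={b}  FIRST[C]={b}

FIRST(S) = ["a", "b"]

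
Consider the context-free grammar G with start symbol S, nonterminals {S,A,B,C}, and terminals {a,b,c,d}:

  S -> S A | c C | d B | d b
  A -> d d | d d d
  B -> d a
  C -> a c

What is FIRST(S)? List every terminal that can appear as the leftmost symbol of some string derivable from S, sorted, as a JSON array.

FIRST sets, iterate to fixpoint:
[1]
  A via A→d d: +{d}
  B via B→d a: +{d}
  C via C→a c: +{a}
  S via S→c C: +{c}
  S via S→d B: +{d}
  S: {c,d}  A: {d}  B: {d}  C: {a}
[2] done
  S: {c,d}  A: {d}  B: {d}  C: {a}

FIRST(S) = ["c", "d"]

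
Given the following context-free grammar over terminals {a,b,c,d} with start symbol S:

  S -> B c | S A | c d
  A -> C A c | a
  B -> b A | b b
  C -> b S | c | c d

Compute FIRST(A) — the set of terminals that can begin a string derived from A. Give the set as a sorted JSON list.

FIRST iteration:
iter 1:
  A via A→a: +{a}
  B via B→b A: +{b}
  C via C→b S: +{b}
  C via C→c: +{c}
  S via S→B c: +{b}
  S via S→c d: +{c}
  FIRST[S]={b,c}  FIRST[A]={a}  FIRST[B]={b}  FIRST[C]={b,c}
iter 2:
  A via A→C A c: +{b,c}
  FIRST[S]={b,c}  FIRST[A]={a,b,c}  FIRST[B]={b}  FIRST[C]={b,c}
iter 3: — fixpoint
  FIRST[S]={b,c}  FIRST[A]={a,b,c}  FIRST[B]={b}  FIRST[C]={b,c}

FIRST(A) = ["a", "b", "c"]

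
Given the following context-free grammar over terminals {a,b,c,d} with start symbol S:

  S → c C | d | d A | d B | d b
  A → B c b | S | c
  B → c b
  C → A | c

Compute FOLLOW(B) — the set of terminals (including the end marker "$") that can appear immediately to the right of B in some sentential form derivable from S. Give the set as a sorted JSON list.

FIRST iteration:
round 1:
  A via A→c: +{c}
  B via B→c b: +{c}
  C via C→A: +{c}
  S via S→c C: +{c}
  S via S→d: +{d}
  FIRST(S)={c,d}  FIRST(A)={c}  FIRST(B)={c}  FIRST(C)={c}
round 2:
  A via A→S: +{d}
  C via C→A: +{d}
  FIRST(S)={c,d}  FIRST(A)={c,d}  FIRST(B)={c}  FIRST(C)={c,d}
round 3: (no change)
  FIRST(S)={c,d}  FIRST(A)={c,d}  FIRST(B)={c}  FIRST(C)={c,d}

FOLLOW iteration:
FOLLOW(S) := {$}
pass 1:
  A→B c b: FOLLOW(B) ⊇ FIRST(c) = {c}; new: +{c}
  S→c C: FOLLOW(C) ⊇ FOLLOW(S) ⊇ {$}; new: +{$}
  S→d A: FOLLOW(A) ⊇ FOLLOW(S) ⊇ {$}; new: +{$}
  S→d B: FOLLOW(B) ⊇ FOLLOW(S) ⊇ {$}; new: +{$}
  S: {$}  A: {$}  B: {$,c}  C: {$}
pass 2: (stable)
  S: {$}  A: {$}  B: {$,c}  C: {$}

FOLLOW(B) = ["$", "c"]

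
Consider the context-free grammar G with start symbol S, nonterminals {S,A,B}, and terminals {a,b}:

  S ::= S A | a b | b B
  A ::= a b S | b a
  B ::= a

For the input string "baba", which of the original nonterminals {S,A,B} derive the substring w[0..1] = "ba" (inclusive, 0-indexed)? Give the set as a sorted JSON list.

CNF form of G:
  S -> S A | T0 T1 | T1 B
  A -> T0 X2 | T1 T0
  B -> a
  T0 -> a
  T1 -> b
  X2 -> T1 S

CYK fill — only the sub-triangle for w[0..1]:
  [0..0]={T1}  "b"  orig:{}
  [1..1]={B,T0}  "a"  orig:{B}
  [0..1]={A,S}  "ba"

Original NTs in T[0,1] deriving "ba": ["A", "S"]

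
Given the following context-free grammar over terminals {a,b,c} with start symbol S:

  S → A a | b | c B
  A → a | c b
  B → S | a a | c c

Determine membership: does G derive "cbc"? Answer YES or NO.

Convert to CNF:
  S -> A T2 | T0 B | b
  A -> T0 T1 | a
  B -> A T2 | T0 B | T0 T0 | T2 T2 | b
  T0 -> c
  T1 -> b
  T2 -> a

CYK table (by increasing span):
  T[0,0] 'c' = {T0}  orig:{}
  T[1,1] 'b' = {B,S,T1}  orig:{B,S}
  T[2,2] 'c' = {T0}  orig:{}
  T[0,1] 'cb' = {A,B,S}
  T[1,2] 'bc' = ∅
  T[0,2] 'cbc' = ∅

S ∉ T[0,2] ⇒ NO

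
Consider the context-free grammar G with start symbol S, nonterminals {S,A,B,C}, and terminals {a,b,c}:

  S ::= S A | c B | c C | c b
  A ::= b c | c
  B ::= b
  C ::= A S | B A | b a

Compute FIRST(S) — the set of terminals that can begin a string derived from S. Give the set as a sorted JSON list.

FIRST iteration:
round 1:
  A via A→b c: +{b}
  A via A→c: +{c}
  B via B→b: +{b}
  C via C→A S: +{b,c}
  S via S→c B: +{c}
  S: {c}  A: {b,c}  B: {b}  C: {b,c}
round 2: (no change)
  S: {c}  A: {b,c}  B: {b}  C: {b,c}

FIRST(S) = ["c"]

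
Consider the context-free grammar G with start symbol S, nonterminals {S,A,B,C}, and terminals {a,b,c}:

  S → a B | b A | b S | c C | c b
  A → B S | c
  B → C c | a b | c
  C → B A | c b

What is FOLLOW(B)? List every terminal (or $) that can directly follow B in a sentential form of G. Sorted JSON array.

FIRST sets, iterate to fixpoint:
pass 1:
  A via A→c: +{c}
  B via B→a b: +{a}
  B via B→c: +{c}
  C via C→B A: +{a,c}
  S via S→a B: +{a}
  S via S→b A: +{b}
  S via S→c C: +{c}
  FIRST(S)={a,b,c}  FIRST(A)={c}  FIRST(B)={a,c}  FIRST(C)={a,c}
pass 2:
  A via A→B S: +{a}
  FIRST(S)={a,b,c}  FIRST(A)={a,c}  FIRST(B)={a,c}  FIRST(C)={a,c}
pass 3: (no change)
  FIRST(S)={a,b,c}  FIRST(A)={a,c}  FIRST(B)={a,c}  FIRST(C)={a,c}

Compute FOLLOW by fixpoint:
FOLLOW(S) := {$}
iter 1:
  A→B S: FOLLOW(B) ⊇ FIRST(S) = {a,b,c}; new: +{a,b,c}
  B→C c: FOLLOW(C) ⊇ FIRST(c) = {c}; new: +{c}
  C→B A: FOLLOW(A) ⊇ FOLLOW(C) ⊇ {c}; new: +{c}
  S→a B: FOLLOW(B) ⊇ FOLLOW(S) ⊇ {$}; new: +{$}
  S→b A: FOLLOW(A) ⊇ FOLLOW(S) ⊇ {$}; new: +{$}
  S→c C: FOLLOW(C) ⊇ FOLLOW(S) ⊇ {$}; new: +{$}
  FOLLOW[S]={$}  FOLLOW[A]={$,c}  FOLLOW[B]={$,a,b,c}  FOLLOW[C]={$,c}
iter 2:
  A→B S: FOLLOW(S) ⊇ FOLLOW(A) ⊇ {$,c}; new: +{c}
  FOLLOW[S]={$,c}  FOLLOW[A]={$,c}  FOLLOW[B]={$,a,b,c}  FOLLOW[C]={$,c}
iter 3: (no change)
  FOLLOW[S]={$,c}  FOLLOW[A]={$,c}  FOLLOW[B]={$,a,b,c}  FOLLOW[C]={$,c}

FOLLOW(B) = ["$", "a", "b", "c"]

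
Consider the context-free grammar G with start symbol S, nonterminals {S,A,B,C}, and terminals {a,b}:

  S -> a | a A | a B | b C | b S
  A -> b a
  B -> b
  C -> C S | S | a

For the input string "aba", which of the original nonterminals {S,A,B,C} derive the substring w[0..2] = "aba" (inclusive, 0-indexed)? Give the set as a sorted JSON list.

Convert to CNF:
  S -> T0 C | T0 S | T1 A | T1 B | a
  A -> T0 T1
  B -> b
  C -> C S | T0 C | T0 S | T1 A | T1 B | a
  T0 -> b
  T1 -> a

Fill CYK table bottom-up, restricted to cells inside w[0..2]:
  [0..0]={C,S,T1}  "a"  orig:{C,S}
  [1..1]={B,T0}  "b"  orig:{B}
  [2..2]={C,S,T1}  "a"  orig:{C,S}
  [0..1]={C,S}  "ab"
  [1..2]={A,C,S}  "ba"
  [0..2]={C,S}  "aba"

Original NTs in T[0,2] deriving "aba": ["C", "S"]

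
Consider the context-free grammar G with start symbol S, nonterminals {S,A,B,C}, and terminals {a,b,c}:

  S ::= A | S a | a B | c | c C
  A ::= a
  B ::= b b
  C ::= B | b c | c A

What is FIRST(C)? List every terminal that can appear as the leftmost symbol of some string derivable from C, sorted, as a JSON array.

FIRST iteration:
round 1:
  A via A→a: +{a}
  B via B→b b: +{b}
  C via C→B: +{b}
  C via C→c A: +{c}
  S via S→A: +{a}
  S via S→c: +{c}
  S: {a,c}  A: {a}  B: {b}  C: {b,c}
round 2: done
  S: {a,c}  A: {a}  B: {b}  C: {b,c}

FIRST(C) = ["b", "c"]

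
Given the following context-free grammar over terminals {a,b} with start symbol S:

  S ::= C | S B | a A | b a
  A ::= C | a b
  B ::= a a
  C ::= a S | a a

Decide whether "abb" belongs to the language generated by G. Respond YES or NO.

CNF form of G:
  S -> S B | T0 A | T0 S | T0 T0 | T1 T0
  A -> T0 S | T0 T0 | T0 T1
  B -> T0 T0
  C -> T0 S | T0 T0
  T0 -> a
  T1 -> b

CYK table (by increasing span):
  cell(0,0) a: {T0}  orig:{}
  cell(1,1) b: {T1}  orig:{}
  cell(2,2) b: {T1}  orig:{}
  cell(0,1) ab: {A}
  cell(1,2) bb: ∅
  cell(0,2) abb: ∅

S ∉ T[0,2] ⇒ NO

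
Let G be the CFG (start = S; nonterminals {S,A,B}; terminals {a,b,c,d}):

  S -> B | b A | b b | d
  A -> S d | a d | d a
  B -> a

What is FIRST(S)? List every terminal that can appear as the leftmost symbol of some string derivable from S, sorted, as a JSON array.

Compute FIRST by fixpoint:
iter 1:
  A via A→a d: +{a}
  A via A→d a: +{d}
  B via B→a: +{a}
  S via S→B: +{a}
  S via S→b A: +{b}
  S via S→d: +{d}
  S: {a,b,d}  A: {a,d}  B: {a}
iter 2:
  A via A→S d: +{b}
  S: {a,b,d}  A: {a,b,d}  B: {a}
iter 3: done
  S: {a,b,d}  A: {a,b,d}  B: {a}

FIRST(S) = ["a", "b", "d"]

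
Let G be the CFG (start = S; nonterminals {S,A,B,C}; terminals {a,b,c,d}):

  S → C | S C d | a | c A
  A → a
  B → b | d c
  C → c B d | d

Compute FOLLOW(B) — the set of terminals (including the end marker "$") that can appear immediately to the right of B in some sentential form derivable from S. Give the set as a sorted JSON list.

Compute FIRST by fixpoint:
round 1:
  A via A→a: +{a}
  B via B→b: +{b}
  B via B→d c: +{d}
  C via C→c B d: +{c}
  C via C→d: +{d}
  S via S→C: +{c,d}
  S via S→a: +{a}
  FIRST[S]={a,c,d}  FIRST[A]={a}  FIRST[B]={b,d}  FIRST[C]={c,d}
round 2: (stable)
  FIRST[S]={a,c,d}  FIRST[A]={a}  FIRST[B]={b,d}  FIRST[C]={c,d}

FOLLOW sets:
seed FOLLOW(S) with $
pass 1:
  C→c B d: FOLLOW(B) ⊇ FIRST(d) = {d}; new: +{d}
  S→C: FOLLOW(C) ⊇ FOLLOW(S) ⊇ {$}; new: +{$}
  S→S C d: FOLLOW(S) ⊇ FIRST(C) = {c,d}; new: +{c,d}
  S→S C d: FOLLOW(C) ⊇ FIRST(d) = {d}; new: +{d}
  S→c A: FOLLOW(A) ⊇ FOLLOW(S) ⊇ {$,c,d}; new: +{$,c,d}
  FOLLOW(S)={$,c,d}  FOLLOW(A)={$,c,d}  FOLLOW(B)={d}  FOLLOW(C)={$,d}
pass 2:
  S→C: FOLLOW(C) ⊇ FOLLOW(S) ⊇ {$,c,d}; new: +{c}
  FOLLOW(S)={$,c,d}  FOLLOW(A)={$,c,d}  FOLLOW(B)={d}  FOLLOW(C)={$,c,d}
pass 3: (no change)
  FOLLOW(S)={$,c,d}  FOLLOW(A)={$,c,d}  FOLLOW(B)={d}  FOLLOW(C)={$,c,d}

FOLLOW(B) = ["d"]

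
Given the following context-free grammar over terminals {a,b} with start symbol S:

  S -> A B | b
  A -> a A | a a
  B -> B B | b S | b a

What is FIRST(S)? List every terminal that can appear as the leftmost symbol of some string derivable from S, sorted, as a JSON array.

FIRST iteration:
[1]
  A via A→a A: +{a}
  B via B→b S: +{b}
  S via S→A B: +{a}
  S via S→b: +{b}
  S: {a,b}  A: {a}  B: {b}
[2] (stable)
  S: {a,b}  A: {a}  B: {b}

FIRST(S) = ["a", "b"]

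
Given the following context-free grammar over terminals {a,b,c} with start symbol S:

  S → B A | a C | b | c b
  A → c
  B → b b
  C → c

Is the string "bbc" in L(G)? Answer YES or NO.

CNF form of G:
  S -> B A | T1 C | T2 T0 | b
  A -> c
  B -> T0 T0
  C -> c
  T0 -> b
  T1 -> a
  T2 -> c

CYK fill:
  cell(0,0) b: {S,T0}  orig:{S}
  cell(1,1) b: {S,T0}  orig:{S}
  cell(2,2) c: {A,C,T2}  orig:{A,C}
  cell(0,1) bb: {B}
  cell(1,2) bc: ∅
  cell(0,2) bbc: {S}

S ∈ T[0,2] ⇒ YES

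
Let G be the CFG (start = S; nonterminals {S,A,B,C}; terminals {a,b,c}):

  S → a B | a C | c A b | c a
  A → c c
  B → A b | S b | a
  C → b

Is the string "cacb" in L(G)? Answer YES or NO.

CNF form of G:
  S -> T0 T2 | T0 X3 | T2 B | T2 C
  A -> T0 T0
  B -> A T1 | S T1 | a
  C -> b
  T0 -> c
  T1 -> b
  T2 -> a
  X3 -> A T1

CYK table (by increasing span):
  [0..0]={T0}  "c"  orig:{}
  [1..1]={B,T2}  "a"  orig:{B}
  [2..2]={T0}  "c"  orig:{}
  [3..3]={C,T1}  "b"  orig:{C}
  [0..1]={S}  "ca"
  [1..2]=∅  "ac"
  [2..3]=∅  "cb"
  [0..2]=∅  "cac"
  [1..3]=∅  "acb"
  [0..3]=∅  "cacb"

S ∉ T[0,3] ⇒ NO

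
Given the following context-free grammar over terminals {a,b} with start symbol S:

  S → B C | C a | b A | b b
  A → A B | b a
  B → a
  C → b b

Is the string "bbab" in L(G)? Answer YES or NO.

Convert to CNF:
  S -> B C | C T1 | T0 A | T0 T0
  A -> A B | T0 T1
  B -> a
  C -> T0 T0
  T0 -> b
  T1 -> a

Fill CYK table bottom-up:
  cell(0,0) b: {T0}  orig:{}
  cell(1,1) b: {T0}  orig:{}
  cell(2,2) a: {B,T1}  orig:{B}
  cell(3,3) b: {T0}  orig:{}
  cell(0,1) bb: {C,S}
  cell(1,2) ba: {A}
  cell(2,3) ab: ∅
  cell(0,2) bba: {S}
  cell(1,3) bab: ∅
  cell(0,3) bbab: ∅

S ∉ T[0,3] ⇒ NO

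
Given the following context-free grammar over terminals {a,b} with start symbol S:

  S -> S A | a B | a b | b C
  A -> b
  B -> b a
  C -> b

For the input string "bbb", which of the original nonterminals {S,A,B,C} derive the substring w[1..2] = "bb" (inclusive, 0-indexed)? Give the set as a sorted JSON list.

Convert to CNF:
  S -> S A | T0 C | T1 B | T1 T0
  A -> b
  B -> T0 T1
  C -> b
  T0 -> b
  T1 -> a

CYK fill — only the sub-triangle for w[1..2]:
  cell(1,1) b: {A,C,T0}  orig:{A,C}
  cell(2,2) b: {A,C,T0}  orig:{A,C}
  cell(1,2) bb: {S}

Original NTs in T[1,2] deriving "bb": ["S"]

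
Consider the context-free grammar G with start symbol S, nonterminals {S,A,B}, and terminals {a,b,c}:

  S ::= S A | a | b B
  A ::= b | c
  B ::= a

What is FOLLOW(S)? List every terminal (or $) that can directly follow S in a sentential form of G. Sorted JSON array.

Compute FIRST by fixpoint:
pass 1:
  A via A→b: +{b}
  A via A→c: +{c}
  B via B→a: +{a}
  S via S→a: +{a}
  S via S→b B: +{b}
  FIRST[S]={a,b}  FIRST[A]={b,c}  FIRST[B]={a}
pass 2: (stable)
  FIRST[S]={a,b}  FIRST[A]={b,c}  FIRST[B]={a}

FOLLOW iteration:
initialize: $ ∈ FOLLOW(S)
iter 1:
  S→S A: FOLLOW(S) ⊇ FIRST(A) = {b,c}; new: +{b,c}
  S→S A: FOLLOW(A) ⊇ FOLLOW(S) ⊇ {$,b,c}; new: +{$,b,c}
  S→b B: FOLLOW(B) ⊇ FOLLOW(S) ⊇ {$,b,c}; new: +{$,b,c}
  FOLLOW(S)={$,b,c}  FOLLOW(A)={$,b,c}  FOLLOW(B)={$,b,c}
iter 2: — fixpoint
  FOLLOW(S)={$,b,c}  FOLLOW(A)={$,b,c}  FOLLOW(B)={$,b,c}

FOLLOW(S) = ["$", "b", "c"]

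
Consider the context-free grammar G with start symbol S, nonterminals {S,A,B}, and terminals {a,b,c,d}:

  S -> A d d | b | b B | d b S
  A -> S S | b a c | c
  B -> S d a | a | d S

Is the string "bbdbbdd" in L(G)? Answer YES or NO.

CNF form of G:
  S -> A X6 | T0 B | T3 X7 | b
  A -> S S | T0 X4 | c
  B -> S X5 | T3 S | a
  T0 -> b
  T1 -> a
  T2 -> c
  T3 -> d
  X4 -> T1 T2
  X5 -> T3 T1
  X6 -> T3 T3
  X7 -> T0 S

CYK fill:
  T[0,0] 'b' = {S,T0}  orig:{S}
  T[1,1] 'b' = {S,T0}  orig:{S}
  T[2,2] 'd' = {T3}  orig:{}
  T[3,3] 'b' = {S,T0}  orig:{S}
  T[4,4] 'b' = {S,T0}  orig:{S}
  T[5,5] 'd' = {T3}  orig:{}
  T[6,6] 'd' = {T3}  orig:{}
  T[0,1] 'bb' = {A,X7}  orig:{A}
  T[1,2] 'bd' = ∅
  T[2,3] 'db' = {B}
  T[3,4] 'bb' = {A,X7}  orig:{A}
  T[4,5] 'bd' = ∅
  T[5,6] 'dd' = {X6}  orig:{}
  T[0,2] 'bbd' = ∅
  T[1,3] 'bdb' = {S}
  T[2,4] 'dbb' = {S}
  T[3,5] 'bbd' = ∅
  T[4,6] 'bdd' = ∅
  T[0,3] 'bbdb' = {A,X7}  orig:{A}
  T[1,4] 'bdbb' = {A,X7}  orig:{A}
  T[2,5] 'dbbd' = ∅
  T[3,6] 'bbdd' = {S}
  T[0,4] 'bbdbb' = ∅
  T[1,5] 'bdbbd' = ∅
  T[2,6] 'dbbdd' = {B}
  T[0,5] 'bbdbbd' = ∅
  T[1,6] 'bdbbdd' = {S}
  T[0,6] 'bbdbbdd' = {A,X7}  orig:{A}

S ∉ T[0,6] ⇒ NO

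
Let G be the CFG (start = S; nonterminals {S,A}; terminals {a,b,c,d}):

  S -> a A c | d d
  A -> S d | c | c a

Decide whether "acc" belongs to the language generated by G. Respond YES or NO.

CNF form of G:
  S -> T0 T0 | T2 X3
  A -> S T0 | T1 T2 | c
  T0 -> d
  T1 -> c
  T2 -> a
  X3 -> A T1

Fill CYK table bottom-up:
  [0..0]={T2}  "a"  orig:{}
  [1..1]={A,T1}  "c"  orig:{A}
  [2..2]={A,T1}  "c"  orig:{A}
  [0..1]=∅  "ac"
  [1..2]={X3}  "cc"  orig:{}
  [0..2]={S}  "acc"

S ∈ T[0,2] ⇒ YES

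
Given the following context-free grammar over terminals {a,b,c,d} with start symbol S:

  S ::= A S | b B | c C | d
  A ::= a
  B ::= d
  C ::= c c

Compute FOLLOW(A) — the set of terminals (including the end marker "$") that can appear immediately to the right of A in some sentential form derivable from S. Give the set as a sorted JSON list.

Compute FIRST by fixpoint:
pass 1:
  A via A→a: +{a}
  B via B→d: +{d}
  C via C→c c: +{c}
  S via S→A S: +{a}
  S via S→b B: +{b}
  S via S→c C: +{c}
  S via S→d: +{d}
  FIRST[S]={a,b,c,d}  FIRST[A]={a}  FIRST[B]={d}  FIRST[C]={c}
pass 2: (no change)
  FIRST[S]={a,b,c,d}  FIRST[A]={a}  FIRST[B]={d}  FIRST[C]={c}

FOLLOW iteration:
FOLLOW(S) := {$}
[1]
  S→A S: FOLLOW(A) ⊇ FIRST(S) = {a,b,c,d}; new: +{a,b,c,d}
  S→b B: FOLLOW(B) ⊇ FOLLOW(S) ⊇ {$}; new: +{$}
  S→c C: FOLLOW(C) ⊇ FOLLOW(S) ⊇ {$}; new: +{$}
  FOLLOW[S]={$}  FOLLOW[A]={a,b,c,d}  FOLLOW[B]={$}  FOLLOW[C]={$}
[2] done
  FOLLOW[S]={$}  FOLLOW[A]={a,b,c,d}  FOLLOW[B]={$}  FOLLOW[C]={$}

FOLLOW(A) = ["a", "b", "c", "d"]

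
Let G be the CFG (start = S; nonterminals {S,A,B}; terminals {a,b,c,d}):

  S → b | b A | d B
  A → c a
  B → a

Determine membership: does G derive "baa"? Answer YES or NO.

CNF form of G:
  S -> T2 A | T3 B | b
  A -> T0 T1
  B -> a
  T0 -> c
  T1 -> a
  T2 -> b
  T3 -> d

CYK fill:
  [0..0]={S,T2}  "b"  orig:{S}
  [1..1]={B,T1}  "a"  orig:{B}
  [2..2]={B,T1}  "a"  orig:{B}
  [0..1]=∅  "ba"
  [1..2]=∅  "aa"
  [0..2]=∅  "baa"

S ∉ T[0,2] ⇒ NO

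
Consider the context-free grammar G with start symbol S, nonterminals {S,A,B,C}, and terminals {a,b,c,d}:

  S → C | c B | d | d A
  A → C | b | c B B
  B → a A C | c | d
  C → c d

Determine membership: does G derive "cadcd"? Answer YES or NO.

Convert to CNF:
  S -> T0 B | T0 T1 | T1 A | d
  A -> T0 T1 | T0 X3 | b
  B -> T2 X4 | c | d
  C -> T0 T1
  T0 -> c
  T1 -> d
  T2 -> a
  X3 -> B B
  X4 -> A C

CYK fill:
  T[0,0] 'c' = {B,T0}  orig:{B}
  T[1,1] 'a' = {T2}  orig:{}
  T[2,2] 'd' = {B,S,T1}  orig:{B,S}
  T[3,3] 'c' = {B,T0}  orig:{B}
  T[4,4] 'd' = {B,S,T1}  orig:{B,S}
  T[0,1] 'ca' = ∅
  T[1,2] 'ad' = ∅
  T[2,3] 'dc' = {X3}  orig:{}
  T[3,4] 'cd' = {A,C,S,X3}  orig:{A,C,S}
  T[0,2] 'cad' = ∅
  T[1,3] 'adc' = ∅
  T[2,4] 'dcd' = {S}
  T[0,3] 'cadc' = ∅
  T[1,4] 'adcd' = ∅
  T[0,4] 'cadcd' = ∅

S ∉ T[0,4] ⇒ NO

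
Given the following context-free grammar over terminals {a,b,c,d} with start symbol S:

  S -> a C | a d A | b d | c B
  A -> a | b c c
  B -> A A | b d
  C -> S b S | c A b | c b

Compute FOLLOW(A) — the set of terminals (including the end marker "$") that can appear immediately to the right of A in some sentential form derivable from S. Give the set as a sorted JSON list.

FIRST sets, iterate to fixpoint:
iter 1:
  A via A→a: +{a}
  A via A→b c c: +{b}
  B via B→A A: +{a,b}
  C via C→c A b: +{c}
  S via S→a C: +{a}
  S via S→b d: +{b}
  S via S→c B: +{c}
  FIRST(S)={a,b,c}  FIRST(A)={a,b}  FIRST(B)={a,b}  FIRST(C)={c}
iter 2:
  C via C→S b S: +{a,b}
  FIRST(S)={a,b,c}  FIRST(A)={a,b}  FIRST(B)={a,b}  FIRST(C)={a,b,c}
iter 3: done
  FIRST(S)={a,b,c}  FIRST(A)={a,b}  FIRST(B)={a,b}  FIRST(C)={a,b,c}

Compute FOLLOW by fixpoint:
seed FOLLOW(S) with $
[1]
  B→A A: FOLLOW(A) ⊇ FIRST(A) = {a,b}; new: +{a,b}
  C→S b S: FOLLOW(S) ⊇ FIRST(b) = {b}; new: +{b}
  S→a C: FOLLOW(C) ⊇ FOLLOW(S) ⊇ {$,b}; new: +{$,b}
  S→a d A: FOLLOW(A) ⊇ FOLLOW(S) ⊇ {$,b}; new: +{$}
  S→c B: FOLLOW(B) ⊇ FOLLOW(S) ⊇ {$,b}; new: +{$,b}
  S: {$,b}  A: {$,a,b}  B: {$,b}  C: {$,b}
[2] (stable)
  S: {$,b}  A: {$,a,b}  B: {$,b}  C: {$,b}

FOLLOW(A) = ["$", "a", "b"]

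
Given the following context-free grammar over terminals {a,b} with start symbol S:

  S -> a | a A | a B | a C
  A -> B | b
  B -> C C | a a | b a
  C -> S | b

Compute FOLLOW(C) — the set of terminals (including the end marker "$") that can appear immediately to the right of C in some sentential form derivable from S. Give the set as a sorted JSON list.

Compute FIRST by fixpoint:
pass 1:
  A via A→b: +{b}
  B via B→a a: +{a}
  B via B→b a: +{b}
  C via C→b: +{b}
  S via S→a: +{a}
  S: {a}  A: {b}  B: {a,b}  C: {b}
pass 2:
  A via A→B: +{a}
  C via C→S: +{a}
  S: {a}  A: {a,b}  B: {a,b}  C: {a,b}
pass 3: (stable)
  S: {a}  A: {a,b}  B: {a,b}  C: {a,b}

FOLLOW iteration:
initialize: $ ∈ FOLLOW(S)
pass 1:
  B→C C: FOLLOW(C) ⊇ FIRST(C) = {a,b}; new: +{a,b}
  C→S: FOLLOW(S) ⊇ FOLLOW(C) ⊇ {a,b}; new: +{a,b}
  S→a A: FOLLOW(A) ⊇ FOLLOW(S) ⊇ {$,a,b}; new: +{$,a,b}
  S→a B: FOLLOW(B) ⊇ FOLLOW(S) ⊇ {$,a,b}; new: +{$,a,b}
  S→a C: FOLLOW(C) ⊇ FOLLOW(S) ⊇ {$,a,b}; new: +{$}
  FOLLOW(S)={$,a,b}  FOLLOW(A)={$,a,b}  FOLLOW(B)={$,a,b}  FOLLOW(C)={$,a,b}
pass 2: (stable)
  FOLLOW(S)={$,a,b}  FOLLOW(A)={$,a,b}  FOLLOW(B)={$,a,b}  FOLLOW(C)={$,a,b}

FOLLOW(C) = ["$", "a", "b"]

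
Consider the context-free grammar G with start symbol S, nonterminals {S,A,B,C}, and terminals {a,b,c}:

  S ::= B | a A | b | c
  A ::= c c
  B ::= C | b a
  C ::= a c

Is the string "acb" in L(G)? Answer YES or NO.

CNF form of G:
  S -> T1 A | T1 T0 | T2 T1 | b | c
  A -> T0 T0
  B -> T1 T0 | T2 T1
  C -> T1 T0
  T0 -> c
  T1 -> a
  T2 -> b

Fill CYK table bottom-up:
  cell(0,0) a: {T1}  orig:{}
  cell(1,1) c: {S,T0}  orig:{S}
  cell(2,2) b: {S,T2}  orig:{S}
  cell(0,1) ac: {B,C,S}
  cell(1,2) cb: ∅
  cell(0,2) acb: ∅

S ∉ T[0,2] ⇒ NO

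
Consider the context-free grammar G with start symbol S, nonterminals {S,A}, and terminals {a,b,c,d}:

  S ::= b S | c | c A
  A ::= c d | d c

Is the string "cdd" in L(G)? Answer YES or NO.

CNF form of G:
  S -> T0 A | T2 S | c
  A -> T0 T1 | T1 T0
  T0 -> c
  T1 -> d
  T2 -> b

CYK table (by increasing span):
  [0..0]={S,T0}  "c"  orig:{S}
  [1..1]={T1}  "d"  orig:{}
  [2..2]={T1}  "d"  orig:{}
  [0..1]={A}  "cd"
  [1..2]=∅  "dd"
  [0..2]=∅  "cdd"

S ∉ T[0,2] ⇒ NO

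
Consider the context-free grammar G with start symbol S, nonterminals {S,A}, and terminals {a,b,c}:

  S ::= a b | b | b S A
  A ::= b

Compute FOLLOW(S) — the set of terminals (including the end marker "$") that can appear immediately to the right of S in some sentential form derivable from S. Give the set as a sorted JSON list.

FIRST iteration:
iter 1:
  A via A→b: +{b}
  S via S→a b: +{a}
  S via S→b: +{b}
  FIRST(S)={a,b}  FIRST(A)={b}
iter 2: (no change)
  FIRST(S)={a,b}  FIRST(A)={b}

FOLLOW iteration:
seed FOLLOW(S) with $
round 1:
  S→b S A: FOLLOW(S) ⊇ FIRST(A) = {b}; new: +{b}
  S→b S A: FOLLOW(A) ⊇ FOLLOW(S) ⊇ {$,b}; new: +{$,b}
  FOLLOW[S]={$,b}  FOLLOW[A]={$,b}
round 2: done
  FOLLOW[S]={$,b}  FOLLOW[A]={$,b}

FOLLOW(S) = ["$", "b"]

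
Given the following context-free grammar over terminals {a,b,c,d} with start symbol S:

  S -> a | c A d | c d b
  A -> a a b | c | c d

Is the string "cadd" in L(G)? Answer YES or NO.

CNF form of G:
  S -> T2 X5 | T2 X6 | a
  A -> T0 X4 | T2 T3 | c
  T0 -> a
  T1 -> b
  T2 -> c
  T3 -> d
  X4 -> T0 T1
  X5 -> A T3
  X6 -> T3 T1

CYK fill:
  cell(0,0) c: {A,T2}  orig:{A}
  cell(1,1) a: {S,T0}  orig:{S}
  cell(2,2) d: {T3}  orig:{}
  cell(3,3) d: {T3}  orig:{}
  cell(0,1) ca: ∅
  cell(1,2) ad: ∅
  cell(2,3) dd: ∅
  cell(0,2) cad: ∅
  cell(1,3) add: ∅
  cell(0,3) cadd: ∅

S ∉ T[0,3] ⇒ NO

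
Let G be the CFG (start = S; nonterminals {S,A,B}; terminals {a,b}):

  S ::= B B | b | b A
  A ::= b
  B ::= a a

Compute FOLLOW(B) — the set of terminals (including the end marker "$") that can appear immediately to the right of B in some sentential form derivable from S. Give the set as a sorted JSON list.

FIRST iteration:
[1]
  A via A→b: +{b}
  B via B→a a: +{a}
  S via S→B B: +{a}
  S via S→b: +{b}
  S: {a,b}  A: {b}  B: {a}
[2] — fixpoint
  S: {a,b}  A: {b}  B: {a}

FOLLOW sets:
seed FOLLOW(S) with $
[1]
  S→B B: FOLLOW(B) ⊇ FIRST(B) = {a}; new: +{a}
  S→B B: FOLLOW(B) ⊇ FOLLOW(S) ⊇ {$}; new: +{$}
  S→b A: FOLLOW(A) ⊇ FOLLOW(S) ⊇ {$}; new: +{$}
  FOLLOW[S]={$}  FOLLOW[A]={$}  FOLLOW[B]={$,a}
[2] (no change)
  FOLLOW[S]={$}  FOLLOW[A]={$}  FOLLOW[B]={$,a}

FOLLOW(B) = ["$", "a"]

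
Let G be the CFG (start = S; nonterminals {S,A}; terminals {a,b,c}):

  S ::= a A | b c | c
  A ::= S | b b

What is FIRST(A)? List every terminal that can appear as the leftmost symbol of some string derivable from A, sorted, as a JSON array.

Compute FIRST by fixpoint:
round 1:
  A via A→b b: +{b}
  S via S→a A: +{a}
  S via S→b c: +{b}
  S via S→c: +{c}
  FIRST(S)={a,b,c}  FIRST(A)={b}
round 2:
  A via A→S: +{a,c}
  FIRST(S)={a,b,c}  FIRST(A)={a,b,c}
round 3: (no change)
  FIRST(S)={a,b,c}  FIRST(A)={a,b,c}

FIRST(A) = ["a", "b", "c"]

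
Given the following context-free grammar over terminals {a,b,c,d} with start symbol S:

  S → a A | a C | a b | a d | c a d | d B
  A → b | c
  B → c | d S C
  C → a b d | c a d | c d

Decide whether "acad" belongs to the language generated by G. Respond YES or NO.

Convert to CNF:
  S -> T0 B | T1 A | T1 C | T1 T0 | T1 T2 | T3 X7
  A -> b | c
  B -> T0 X4 | c
  C -> T1 X5 | T3 T0 | T3 X6
  T0 -> d
  T1 -> a
  T2 -> b
  T3 -> c
  X4 -> S C
  X5 -> T2 T0
  X6 -> T1 T0
  X7 -> T1 T0

Fill CYK table bottom-up:
  T[0,0] 'a' = {T1}  orig:{}
  T[1,1] 'c' = {A,B,T3}  orig:{A,B}
  T[2,2] 'a' = {T1}  orig:{}
  T[3,3] 'd' = {T0}  orig:{}
  T[0,1] 'ac' = {S}
  T[1,2] 'ca' = ∅
  T[2,3] 'ad' = {S,X6,X7}  orig:{S}
  T[0,2] 'aca' = ∅
  T[1,3] 'cad' = {C,S}
  T[0,3] 'acad' = {S}

S ∈ T[0,3] ⇒ YES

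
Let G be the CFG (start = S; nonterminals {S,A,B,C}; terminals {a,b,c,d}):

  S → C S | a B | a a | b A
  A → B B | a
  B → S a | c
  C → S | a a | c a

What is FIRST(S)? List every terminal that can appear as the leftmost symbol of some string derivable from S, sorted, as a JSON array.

FIRST iteration:
pass 1:
  A via A→a: +{a}
  B via B→c: +{c}
  C via C→a a: +{a}
  C via C→c a: +{c}
  S via S→C S: +{a,c}
  S via S→b A: +{b}
  S: {a,b,c}  A: {a}  B: {c}  C: {a,c}
pass 2:
  A via A→B B: +{c}
  B via B→S a: +{a,b}
  C via C→S: +{b}
  S: {a,b,c}  A: {a,c}  B: {a,b,c}  C: {a,b,c}
pass 3:
  A via A→B B: +{b}
  S: {a,b,c}  A: {a,b,c}  B: {a,b,c}  C: {a,b,c}
pass 4: (no change)
  S: {a,b,c}  A: {a,b,c}  B: {a,b,c}  C: {a,b,c}

FIRST(S) = ["a", "b", "c"]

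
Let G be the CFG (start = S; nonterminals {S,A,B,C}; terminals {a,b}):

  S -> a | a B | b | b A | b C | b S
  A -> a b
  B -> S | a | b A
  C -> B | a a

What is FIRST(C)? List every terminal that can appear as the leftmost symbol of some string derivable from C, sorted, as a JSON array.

Compute FIRST by fixpoint:
pass 1:
  A via A→a b: +{a}
  B via B→a: +{a}
  B via B→b A: +{b}
  C via C→B: +{a,b}
  S via S→a: +{a}
  S via S→b: +{b}
  S: {a,b}  A: {a}  B: {a,b}  C: {a,b}
pass 2: (stable)
  S: {a,b}  A: {a}  B: {a,b}  C: {a,b}

FIRST(C) = ["a", "b"]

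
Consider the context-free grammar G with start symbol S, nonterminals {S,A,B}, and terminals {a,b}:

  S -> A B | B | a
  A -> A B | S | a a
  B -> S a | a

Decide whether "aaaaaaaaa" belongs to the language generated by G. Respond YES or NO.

CNF form of G:
  S -> A B | S T0 | a
  A -> A B | S T0 | T0 T0 | a
  B -> S T0 | a
  T0 -> a

Fill CYK table bottom-up:
  cell(0,0) a: {A,B,S,T0}  orig:{A,B,S}
  cell(1,1) a: {A,B,S,T0}  orig:{A,B,S}
  cell(2,2) a: {A,B,S,T0}  orig:{A,B,S}
  cell(3,3) a: {A,B,S,T0}  orig:{A,B,S}
  cell(4,4) a: {A,B,S,T0}  orig:{A,B,S}
  cell(5,5) a: {A,B,S,T0}  orig:{A,B,S}
  cell(6,6) a: {A,B,S,T0}  orig:{A,B,S}
  cell(7,7) a: {A,B,S,T0}  orig:{A,B,S}
  cell(8,8) a: {A,B,S,T0}  orig:{A,B,S}
  cell(0,1) aa: {A,B,S}
  cell(1,2) aa: {A,B,S}
  cell(2,3) aa: {A,B,S}
  cell(3,4) aa: {A,B,S}
  cell(4,5) aa: {A,B,S}
  cell(5,6) aa: {A,B,S}
  cell(6,7) aa: {A,B,S}
  cell(7,8) aa: {A,B,S}
  cell(0,2) aaa: {A,B,S}
  cell(1,3) aaa: {A,B,S}
  cell(2,4) aaa: {A,B,S}
  cell(3,5) aaa: {A,B,S}
  cell(4,6) aaa: {A,B,S}
  cell(5,7) aaa: {A,B,S}
  cell(6,8) aaa: {A,B,S}
  cell(0,3) aaaa: {A,B,S}
  cell(1,4) aaaa: {A,B,S}
  cell(2,5) aaaa: {A,B,S}
  cell(3,6) aaaa: {A,B,S}
  cell(4,7) aaaa: {A,B,S}
  cell(5,8) aaaa: {A,B,S}
  cell(0,4) aaaaa: {A,B,S}
  cell(1,5) aaaaa: {A,B,S}
  cell(2,6) aaaaa: {A,B,S}
  cell(3,7) aaaaa: {A,B,S}
  cell(4,8) aaaaa: {A,B,S}
  cell(0,5) aaaaaa: {A,B,S}
  cell(1,6) aaaaaa: {A,B,S}
  cell(2,7) aaaaaa: {A,B,S}
  cell(3,8) aaaaaa: {A,B,S}
  cell(0,6) aaaaaaa: {A,B,S}
  cell(1,7) aaaaaaa: {A,B,S}
  cell(2,8) aaaaaaa: {A,B,S}
  cell(0,7) aaaaaaaa: {A,B,S}
  cell(1,8) aaaaaaaa: {A,B,S}
  cell(0,8) aaaaaaaaa: {A,B,S}

S ∈ T[0,8] ⇒ YES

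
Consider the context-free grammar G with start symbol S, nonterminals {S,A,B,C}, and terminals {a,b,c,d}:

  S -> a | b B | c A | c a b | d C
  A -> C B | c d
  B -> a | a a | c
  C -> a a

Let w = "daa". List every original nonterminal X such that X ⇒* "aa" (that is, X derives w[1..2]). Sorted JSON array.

Convert to CNF:
  S -> T0 A | T0 X4 | T1 C | T3 B | a
  A -> C B | T0 T1
  B -> T2 T2 | a | c
  C -> T2 T2
  T0 -> c
  T1 -> d
  T2 -> a
  T3 -> b
  X4 -> T2 T3

CYK fill (cells [i..j] with 1 ≤ i ≤ j ≤ 2 only):
  T[1,1] 'a' = {B,S,T2}  orig:{B,S}
  T[2,2] 'a' = {B,S,T2}  orig:{B,S}
  T[1,2] 'aa' = {B,C}

Original NTs in T[1,2] deriving "aa": ["B", "C"]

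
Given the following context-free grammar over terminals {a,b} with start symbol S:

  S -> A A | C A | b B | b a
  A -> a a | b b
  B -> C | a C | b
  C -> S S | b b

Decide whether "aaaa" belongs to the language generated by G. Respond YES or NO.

Convert to CNF:
  S -> A A | C A | T1 B | T1 T0
  A -> T0 T0 | T1 T1
  B -> S S | T0 C | T1 T1 | b
  C -> S S | T1 T1
  T0 -> a
  T1 -> b

Fill CYK table bottom-up:
  [0..0]={T0}  "a"  orig:{}
  [1..1]={T0}  "a"  orig:{}
  [2..2]={T0}  "a"  orig:{}
  [3..3]={T0}  "a"  orig:{}
  [0..1]={A}  "aa"
  [1..2]={A}  "aa"
  [2..3]={A}  "aa"
  [0..2]=∅  "aaa"
  [1..3]=∅  "aaa"
  [0..3]={S}  "aaaa"

S ∈ T[0,3] ⇒ YES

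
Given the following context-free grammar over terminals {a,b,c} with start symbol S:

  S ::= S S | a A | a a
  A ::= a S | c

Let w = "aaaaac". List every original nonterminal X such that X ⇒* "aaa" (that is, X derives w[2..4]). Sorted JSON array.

Convert to CNF:
  S -> S S | T0 A | T0 T0
  A -> T0 S | c
  T0 -> a

CYK fill, restricted to cells inside w[2..4]:
  T[2,2] 'a' = {T0}  orig:{}
  T[3,3] 'a' = {T0}  orig:{}
  T[4,4] 'a' = {T0}  orig:{}
  T[2,3] 'aa' = {S}
  T[3,4] 'aa' = {S}
  T[2,4] 'aaa' = {A}

Original NTs in T[2,4] deriving "aaa": ["A"]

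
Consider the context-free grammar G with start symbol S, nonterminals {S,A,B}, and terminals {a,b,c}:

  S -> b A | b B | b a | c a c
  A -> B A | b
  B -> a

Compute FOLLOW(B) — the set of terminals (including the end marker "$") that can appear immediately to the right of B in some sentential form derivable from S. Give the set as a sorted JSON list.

FIRST sets, iterate to fixpoint:
[1]
  A via A→b: +{b}
  B via B→a: +{a}
  S via S→b A: +{b}
  S via S→c a c: +{c}
  FIRST[S]={b,c}  FIRST[A]={b}  FIRST[B]={a}
[2]
  A via A→B A: +{a}
  FIRST[S]={b,c}  FIRST[A]={a,b}  FIRST[B]={a}
[3] done
  FIRST[S]={b,c}  FIRST[A]={a,b}  FIRST[B]={a}

FOLLOW iteration:
initialize: $ ∈ FOLLOW(S)
[1]
  A→B A: FOLLOW(B) ⊇ FIRST(A) = {a,b}; new: +{a,b}
  S→b A: FOLLOW(A) ⊇ FOLLOW(S) ⊇ {$}; new: +{$}
  S→b B: FOLLOW(B) ⊇ FOLLOW(S) ⊇ {$}; new: +{$}
  FOLLOW(S)={$}  FOLLOW(A)={$}  FOLLOW(B)={$,a,b}
[2] — fixpoint
  FOLLOW(S)={$}  FOLLOW(A)={$}  FOLLOW(B)={$,a,b}

FOLLOW(B) = ["$", "a", "b"]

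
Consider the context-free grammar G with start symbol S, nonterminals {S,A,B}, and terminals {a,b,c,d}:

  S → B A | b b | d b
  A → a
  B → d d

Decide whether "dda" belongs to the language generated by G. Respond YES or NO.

CNF form of G:
  S -> B A | T0 T1 | T1 T1
  A -> a
  B -> T0 T0
  T0 -> d
  T1 -> b

Fill CYK table bottom-up:
  [0..0]={T0}  "d"  orig:{}
  [1..1]={T0}  "d"  orig:{}
  [2..2]={A}  "a"
  [0..1]={B}  "dd"
  [1..2]=∅  "da"
  [0..2]={S}  "dda"

S ∈ T[0,2] ⇒ YES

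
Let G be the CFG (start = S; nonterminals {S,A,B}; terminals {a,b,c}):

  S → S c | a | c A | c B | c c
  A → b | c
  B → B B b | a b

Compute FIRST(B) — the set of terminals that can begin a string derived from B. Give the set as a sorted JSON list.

FIRST sets, iterate to fixpoint:
iter 1:
  A via A→b: +{b}
  A via A→c: +{c}
  B via B→a b: +{a}
  S via S→a: +{a}
  S via S→c A: +{c}
  FIRST[S]={a,c}  FIRST[A]={b,c}  FIRST[B]={a}
iter 2: (no change)
  FIRST[S]={a,c}  FIRST[A]={b,c}  FIRST[B]={a}

FIRST(B) = ["a"]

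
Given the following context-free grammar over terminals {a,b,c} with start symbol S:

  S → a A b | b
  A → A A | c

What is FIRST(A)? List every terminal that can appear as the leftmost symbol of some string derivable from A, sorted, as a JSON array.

FIRST sets, iterate to fixpoint:
iter 1:
  A via A→c: +{c}
  S via S→a A b: +{a}
  S via S→b: +{b}
  FIRST[S]={a,b}  FIRST[A]={c}
iter 2: done
  FIRST[S]={a,b}  FIRST[A]={c}

FIRST(A) = ["c"]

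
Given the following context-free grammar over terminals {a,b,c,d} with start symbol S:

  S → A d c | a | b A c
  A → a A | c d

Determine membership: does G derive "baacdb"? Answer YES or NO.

Convert to CNF:
  S -> A X4 | T3 X5 | a
  A -> T0 A | T1 T2
  T0 -> a
  T1 -> c
  T2 -> d
  T3 -> b
  X4 -> T2 T1
  X5 -> A T1

Fill CYK table bottom-up:
  cell(0,0) b: {T3}  orig:{}
  cell(1,1) a: {S,T0}  orig:{S}
  cell(2,2) a: {S,T0}  orig:{S}
  cell(3,3) c: {T1}  orig:{}
  cell(4,4) d: {T2}  orig:{}
  cell(5,5) b: {T3}  orig:{}
  cell(0,1) ba: ∅
  cell(1,2) aa: ∅
  cell(2,3) ac: ∅
  cell(3,4) cd: {A}
  cell(4,5) db: ∅
  cell(0,2) baa: ∅
  cell(1,3) aac: ∅
  cell(2,4) acd: {A}
  cell(3,5) cdb: ∅
  cell(0,3) baac: ∅
  cell(1,4) aacd: {A}
  cell(2,5) acdb: ∅
  cell(0,4) baacd: ∅
  cell(1,5) aacdb: ∅
  cell(0,5) baacdb: ∅

S ∉ T[0,5] ⇒ NO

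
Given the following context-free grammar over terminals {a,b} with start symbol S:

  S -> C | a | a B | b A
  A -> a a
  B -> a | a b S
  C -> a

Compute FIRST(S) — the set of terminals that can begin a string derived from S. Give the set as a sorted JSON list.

FIRST iteration:
round 1:
  A via A→a a: +{a}
  B via B→a: +{a}
  C via C→a: +{a}
  S via S→C: +{a}
  S via S→b A: +{b}
  S: {a,b}  A: {a}  B: {a}  C: {a}
round 2: (no change)
  S: {a,b}  A: {a}  B: {a}  C: {a}

FIRST(S) = ["a", "b"]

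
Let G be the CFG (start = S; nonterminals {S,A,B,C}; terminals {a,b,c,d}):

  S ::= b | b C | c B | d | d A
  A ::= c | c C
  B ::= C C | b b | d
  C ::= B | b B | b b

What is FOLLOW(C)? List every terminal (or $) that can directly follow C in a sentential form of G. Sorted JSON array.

FIRST sets, iterate to fixpoint:
iter 1:
  A via A→c: +{c}
  B via B→b b: +{b}
  B via B→d: +{d}
  C via C→B: +{b,d}
  S via S→b: +{b}
  S via S→c B: +{c}
  S via S→d: +{d}
  S: {b,c,d}  A: {c}  B: {b,d}  C: {b,d}
iter 2: (stable)
  S: {b,c,d}  A: {c}  B: {b,d}  C: {b,d}

Compute FOLLOW by fixpoint:
initialize: $ ∈ FOLLOW(S)
[1]
  B→C C: FOLLOW(C) ⊇ FIRST(C) = {b,d}; new: +{b,d}
  C→B: FOLLOW(B) ⊇ FOLLOW(C) ⊇ {b,d}; new: +{b,d}
  S→b C: FOLLOW(C) ⊇ FOLLOW(S) ⊇ {$}; new: +{$}
  S→c B: FOLLOW(B) ⊇ FOLLOW(S) ⊇ {$}; new: +{$}
  S→d A: FOLLOW(A) ⊇ FOLLOW(S) ⊇ {$}; new: +{$}
  FOLLOW(S)={$}  FOLLOW(A)={$}  FOLLOW(B)={$,b,d}  FOLLOW(C)={$,b,d}
[2] — fixpoint
  FOLLOW(S)={$}  FOLLOW(A)={$}  FOLLOW(B)={$,b,d}  FOLLOW(C)={$,b,d}

FOLLOW(C) = ["$", "b", "d"]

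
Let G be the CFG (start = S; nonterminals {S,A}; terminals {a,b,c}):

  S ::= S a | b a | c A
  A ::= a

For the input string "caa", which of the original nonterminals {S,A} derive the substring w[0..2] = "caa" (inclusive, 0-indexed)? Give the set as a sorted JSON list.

CNF form of G:
  S -> S T0 | T1 T0 | T2 A
  A -> a
  T0 -> a
  T1 -> b
  T2 -> c

CYK table (by increasing span), restricted to cells inside w[0..2]:
  [0..0]={T2}  "c"  orig:{}
  [1..1]={A,T0}  "a"  orig:{A}
  [2..2]={A,T0}  "a"  orig:{A}
  [0..1]={S}  "ca"
  [1..2]=∅  "aa"
  [0..2]={S}  "caa"

Original NTs in T[0,2] deriving "caa": ["S"]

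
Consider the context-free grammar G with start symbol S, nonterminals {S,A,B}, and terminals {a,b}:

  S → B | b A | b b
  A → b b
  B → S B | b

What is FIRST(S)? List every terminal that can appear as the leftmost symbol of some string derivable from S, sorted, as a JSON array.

FIRST iteration:
round 1:
  A via A→b b: +{b}
  B via B→b: +{b}
  S via S→B: +{b}
  FIRST(S)={b}  FIRST(A)={b}  FIRST(B)={b}
round 2: (no change)
  FIRST(S)={b}  FIRST(A)={b}  FIRST(B)={b}

FIRST(S) = ["b"]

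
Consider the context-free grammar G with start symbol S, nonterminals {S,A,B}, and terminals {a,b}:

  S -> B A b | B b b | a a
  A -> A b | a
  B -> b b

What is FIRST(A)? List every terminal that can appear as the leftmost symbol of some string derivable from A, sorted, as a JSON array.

FIRST sets, iterate to fixpoint:
[1]
  A via A→a: +{a}
  B via B→b b: +{b}
  S via S→B A b: +{b}
  S via S→a a: +{a}
  S: {a,b}  A: {a}  B: {b}
[2] done
  S: {a,b}  A: {a}  B: {b}

FIRST(A) = ["a"]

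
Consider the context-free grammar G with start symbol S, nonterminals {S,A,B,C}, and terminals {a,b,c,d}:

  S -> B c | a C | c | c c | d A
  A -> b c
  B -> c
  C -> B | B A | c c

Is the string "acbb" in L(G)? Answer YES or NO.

CNF form of G:
  S -> B T1 | T1 T1 | T2 C | T3 A | c
  A -> T0 T1
  B -> c
  C -> B A | T1 T1 | c
  T0 -> b
  T1 -> c
  T2 -> a
  T3 -> d

Fill CYK table bottom-up:
  [0..0]={T2}  "a"  orig:{}
  [1..1]={B,C,S,T1}  "c"  orig:{B,C,S}
  [2..2]={T0}  "b"  orig:{}
  [3..3]={T0}  "b"  orig:{}
  [0..1]={S}  "ac"
  [1..2]=∅  "cb"
  [2..3]=∅  "bb"
  [0..2]=∅  "acb"
  [1..3]=∅  "cbb"
  [0..3]=∅  "acbb"

S ∉ T[0,3] ⇒ NO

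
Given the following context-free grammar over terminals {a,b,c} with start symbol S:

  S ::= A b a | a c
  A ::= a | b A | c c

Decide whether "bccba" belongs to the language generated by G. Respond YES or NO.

CNF form of G:
  S -> A X3 | T2 T1
  A -> T0 A | T1 T1 | a
  T0 -> b
  T1 -> c
  T2 -> a
  X3 -> T0 T2

CYK table (by increasing span):
  [0..0]={T0}  "b"  orig:{}
  [1..1]={T1}  "c"  orig:{}
  [2..2]={T1}  "c"  orig:{}
  [3..3]={T0}  "b"  orig:{}
  [4..4]={A,T2}  "a"  orig:{A}
  [0..1]=∅  "bc"
  [1..2]={A}  "cc"
  [2..3]=∅  "cb"
  [3..4]={A,X3}  "ba"  orig:{A}
  [0..2]={A}  "bcc"
  [1..3]=∅  "ccb"
  [2..4]=∅  "cba"
  [0..3]=∅  "bccb"
  [1..4]={S}  "ccba"
  [0..4]={S}  "bccba"

S ∈ T[0,4] ⇒ YES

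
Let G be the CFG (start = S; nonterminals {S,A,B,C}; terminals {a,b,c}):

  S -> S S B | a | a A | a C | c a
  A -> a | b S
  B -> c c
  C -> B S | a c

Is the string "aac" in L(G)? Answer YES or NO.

Convert to CNF:
  S -> S X3 | T1 T2 | T2 A | T2 C | a
  A -> T0 S | a
  B -> T1 T1
  C -> B S | T2 T1
  T0 -> b
  T1 -> c
  T2 -> a
  X3 -> S B

Fill CYK table bottom-up:
  [0..0]={A,S,T2}  "a"  orig:{A,S}
  [1..1]={A,S,T2}  "a"  orig:{A,S}
  [2..2]={T1}  "c"  orig:{}
  [0..1]={S}  "aa"
  [1..2]={C}  "ac"
  [0..2]={S}  "aac"

S ∈ T[0,2] ⇒ YES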